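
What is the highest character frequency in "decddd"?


Input: decddd
Character counts:
  'c': 1
  'd': 4
  'e': 1
Maximum frequency: 4

4


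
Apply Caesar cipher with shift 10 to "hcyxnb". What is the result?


Caesar cipher: shift "hcyxnb" by 10
  'h' (pos 7) + 10 = pos 17 = 'r'
  'c' (pos 2) + 10 = pos 12 = 'm'
  'y' (pos 24) + 10 = pos 8 = 'i'
  'x' (pos 23) + 10 = pos 7 = 'h'
  'n' (pos 13) + 10 = pos 23 = 'x'
  'b' (pos 1) + 10 = pos 11 = 'l'
Result: rmihxl

rmihxl


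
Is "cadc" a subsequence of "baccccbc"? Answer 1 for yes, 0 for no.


Check if "cadc" is a subsequence of "baccccbc"
Greedy scan:
  Position 0 ('b'): no match needed
  Position 1 ('a'): no match needed
  Position 2 ('c'): matches sub[0] = 'c'
  Position 3 ('c'): no match needed
  Position 4 ('c'): no match needed
  Position 5 ('c'): no match needed
  Position 6 ('b'): no match needed
  Position 7 ('c'): no match needed
Only matched 1/4 characters => not a subsequence

0


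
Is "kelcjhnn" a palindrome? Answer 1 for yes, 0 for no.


Input: kelcjhnn
Reversed: nnhjclek
  Compare pos 0 ('k') with pos 7 ('n'): MISMATCH
  Compare pos 1 ('e') with pos 6 ('n'): MISMATCH
  Compare pos 2 ('l') with pos 5 ('h'): MISMATCH
  Compare pos 3 ('c') with pos 4 ('j'): MISMATCH
Result: not a palindrome

0


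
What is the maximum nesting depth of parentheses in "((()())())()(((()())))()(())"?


Input: "((()())())()(((()())))()(())"
Tracking depth:
  Position 0 '(': depth becomes 1
  Position 1 '(': depth becomes 2
  Position 2 '(': depth becomes 3
  Position 3 ')': depth becomes 2
  Position 4 '(': depth becomes 3
  Position 5 ')': depth becomes 2
  Position 6 ')': depth becomes 1
  Position 7 '(': depth becomes 2
  Position 8 ')': depth becomes 1
  Position 9 ')': depth becomes 0
  Position 10 '(': depth becomes 1
  Position 11 ')': depth becomes 0
  Position 12 '(': depth becomes 1
  Position 13 '(': depth becomes 2
  Position 14 '(': depth becomes 3
  Position 15 '(': depth becomes 4
  Position 16 ')': depth becomes 3
  Position 17 '(': depth becomes 4
  Position 18 ')': depth becomes 3
  Position 19 ')': depth becomes 2
  Position 20 ')': depth becomes 1
  Position 21 ')': depth becomes 0
  Position 22 '(': depth becomes 1
  Position 23 ')': depth becomes 0
  Position 24 '(': depth becomes 1
  Position 25 '(': depth becomes 2
  Position 26 ')': depth becomes 1
  Position 27 ')': depth becomes 0
Maximum depth reached: 4

4


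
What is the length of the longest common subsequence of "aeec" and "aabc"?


LCS of "aeec" and "aabc"
DP table:
           a    a    b    c
      0    0    0    0    0
  a   0    1    1    1    1
  e   0    1    1    1    1
  e   0    1    1    1    1
  c   0    1    1    1    2
LCS length = dp[4][4] = 2

2


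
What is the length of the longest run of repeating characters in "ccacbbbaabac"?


Input: "ccacbbbaabac"
Scanning for longest run:
  Position 1 ('c'): continues run of 'c', length=2
  Position 2 ('a'): new char, reset run to 1
  Position 3 ('c'): new char, reset run to 1
  Position 4 ('b'): new char, reset run to 1
  Position 5 ('b'): continues run of 'b', length=2
  Position 6 ('b'): continues run of 'b', length=3
  Position 7 ('a'): new char, reset run to 1
  Position 8 ('a'): continues run of 'a', length=2
  Position 9 ('b'): new char, reset run to 1
  Position 10 ('a'): new char, reset run to 1
  Position 11 ('c'): new char, reset run to 1
Longest run: 'b' with length 3

3


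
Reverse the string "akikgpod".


Input: akikgpod
Reading characters right to left:
  Position 7: 'd'
  Position 6: 'o'
  Position 5: 'p'
  Position 4: 'g'
  Position 3: 'k'
  Position 2: 'i'
  Position 1: 'k'
  Position 0: 'a'
Reversed: dopgkika

dopgkika


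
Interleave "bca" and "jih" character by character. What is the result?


Interleaving "bca" and "jih":
  Position 0: 'b' from first, 'j' from second => "bj"
  Position 1: 'c' from first, 'i' from second => "ci"
  Position 2: 'a' from first, 'h' from second => "ah"
Result: bjciah

bjciah


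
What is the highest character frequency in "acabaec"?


Input: acabaec
Character counts:
  'a': 3
  'b': 1
  'c': 2
  'e': 1
Maximum frequency: 3

3


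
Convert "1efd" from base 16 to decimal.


Input: "1efd" in base 16
Positional expansion:
  Digit '1' (value 1) x 16^3 = 4096
  Digit 'e' (value 14) x 16^2 = 3584
  Digit 'f' (value 15) x 16^1 = 240
  Digit 'd' (value 13) x 16^0 = 13
Sum = 7933

7933


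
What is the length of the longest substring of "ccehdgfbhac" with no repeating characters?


Input: "ccehdgfbhac"
Sliding window (track last position of each char):
  Position 0 ('c'): window [0,0] length 1 -- new best
  Position 1 ('c'): repeat (last at 0), move window start to 1
  Position 1 ('c'): window [1,1] length 1
  Position 2 ('e'): window [1,2] length 2 -- new best
  Position 3 ('h'): window [1,3] length 3 -- new best
  Position 4 ('d'): window [1,4] length 4 -- new best
  Position 5 ('g'): window [1,5] length 5 -- new best
  Position 6 ('f'): window [1,6] length 6 -- new best
  Position 7 ('b'): window [1,7] length 7 -- new best
  Position 8 ('h'): repeat (last at 3), move window start to 4
  Position 8 ('h'): window [4,8] length 5
  Position 9 ('a'): window [4,9] length 6
  Position 10 ('c'): window [4,10] length 7
Longest substring with no repeats: "cehdgfb" with length 7

7


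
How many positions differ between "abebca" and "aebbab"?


Comparing "abebca" and "aebbab" position by position:
  Position 0: 'a' vs 'a' => same
  Position 1: 'b' vs 'e' => DIFFER
  Position 2: 'e' vs 'b' => DIFFER
  Position 3: 'b' vs 'b' => same
  Position 4: 'c' vs 'a' => DIFFER
  Position 5: 'a' vs 'b' => DIFFER
Positions that differ: 4

4


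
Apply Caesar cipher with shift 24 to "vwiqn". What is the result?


Caesar cipher: shift "vwiqn" by 24
  'v' (pos 21) + 24 = pos 19 = 't'
  'w' (pos 22) + 24 = pos 20 = 'u'
  'i' (pos 8) + 24 = pos 6 = 'g'
  'q' (pos 16) + 24 = pos 14 = 'o'
  'n' (pos 13) + 24 = pos 11 = 'l'
Result: tugol

tugol


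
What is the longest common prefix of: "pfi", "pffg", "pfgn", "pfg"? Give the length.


Words: pfi, pffg, pfgn, pfg
  Position 0: all 'p' => match
  Position 1: all 'f' => match
  Position 2: ('i', 'f', 'g', 'g') => mismatch, stop
LCP = "pf" (length 2)

2


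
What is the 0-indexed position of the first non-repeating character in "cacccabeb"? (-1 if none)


Input: cacccabeb
Character frequencies:
  'a': 2
  'b': 2
  'c': 4
  'e': 1
Scanning left to right for freq == 1:
  Position 0 ('c'): freq=4, skip
  Position 1 ('a'): freq=2, skip
  Position 2 ('c'): freq=4, skip
  Position 3 ('c'): freq=4, skip
  Position 4 ('c'): freq=4, skip
  Position 5 ('a'): freq=2, skip
  Position 6 ('b'): freq=2, skip
  Position 7 ('e'): unique! => answer = 7

7


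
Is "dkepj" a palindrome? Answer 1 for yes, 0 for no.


Input: dkepj
Reversed: jpekd
  Compare pos 0 ('d') with pos 4 ('j'): MISMATCH
  Compare pos 1 ('k') with pos 3 ('p'): MISMATCH
Result: not a palindrome

0


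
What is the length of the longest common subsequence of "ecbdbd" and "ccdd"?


LCS of "ecbdbd" and "ccdd"
DP table:
           c    c    d    d
      0    0    0    0    0
  e   0    0    0    0    0
  c   0    1    1    1    1
  b   0    1    1    1    1
  d   0    1    1    2    2
  b   0    1    1    2    2
  d   0    1    1    2    3
LCS length = dp[6][4] = 3

3


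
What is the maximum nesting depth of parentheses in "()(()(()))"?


Input: "()(()(()))"
Tracking depth:
  Position 0 '(': depth becomes 1
  Position 1 ')': depth becomes 0
  Position 2 '(': depth becomes 1
  Position 3 '(': depth becomes 2
  Position 4 ')': depth becomes 1
  Position 5 '(': depth becomes 2
  Position 6 '(': depth becomes 3
  Position 7 ')': depth becomes 2
  Position 8 ')': depth becomes 1
  Position 9 ')': depth becomes 0
Maximum depth reached: 3

3


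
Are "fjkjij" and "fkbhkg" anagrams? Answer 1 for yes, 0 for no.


Strings: "fjkjij", "fkbhkg"
Sorted first:  fijjjk
Sorted second: bfghkk
Differ at position 0: 'f' vs 'b' => not anagrams

0


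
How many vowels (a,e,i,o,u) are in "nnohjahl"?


Input: nnohjahl
Checking each character:
  'n' at position 0: consonant
  'n' at position 1: consonant
  'o' at position 2: vowel (running total: 1)
  'h' at position 3: consonant
  'j' at position 4: consonant
  'a' at position 5: vowel (running total: 2)
  'h' at position 6: consonant
  'l' at position 7: consonant
Total vowels: 2

2


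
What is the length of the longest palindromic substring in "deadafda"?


Input: "deadafda"
Checking substrings for palindromes:
  [2:5] "ada" (len 3) => palindrome
Longest palindromic substring: "ada" with length 3

3


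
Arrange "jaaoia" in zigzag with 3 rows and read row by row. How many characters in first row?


Zigzag "jaaoia" into 3 rows:
Placing characters:
  'j' => row 0
  'a' => row 1
  'a' => row 2
  'o' => row 1
  'i' => row 0
  'a' => row 1
Rows:
  Row 0: "ji"
  Row 1: "aoa"
  Row 2: "a"
First row length: 2

2


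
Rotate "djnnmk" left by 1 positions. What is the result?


Input: "djnnmk", rotate left by 1
First 1 characters: "d"
Remaining characters: "jnnmk"
Concatenate remaining + first: "jnnmk" + "d" = "jnnmkd"

jnnmkd


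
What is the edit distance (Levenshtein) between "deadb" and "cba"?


Computing edit distance: "deadb" -> "cba"
DP table:
           c    b    a
      0    1    2    3
  d   1    1    2    3
  e   2    2    2    3
  a   3    3    3    2
  d   4    4    4    3
  b   5    5    4    4
Edit distance = dp[5][3] = 4

4


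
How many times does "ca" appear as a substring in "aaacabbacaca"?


Searching for "ca" in "aaacabbacaca"
Scanning each position:
  Position 0: "aa" => no
  Position 1: "aa" => no
  Position 2: "ac" => no
  Position 3: "ca" => MATCH
  Position 4: "ab" => no
  Position 5: "bb" => no
  Position 6: "ba" => no
  Position 7: "ac" => no
  Position 8: "ca" => MATCH
  Position 9: "ac" => no
  Position 10: "ca" => MATCH
Total occurrences: 3

3


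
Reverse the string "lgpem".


Input: lgpem
Reading characters right to left:
  Position 4: 'm'
  Position 3: 'e'
  Position 2: 'p'
  Position 1: 'g'
  Position 0: 'l'
Reversed: mepgl

mepgl


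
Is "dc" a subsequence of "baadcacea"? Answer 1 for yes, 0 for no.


Check if "dc" is a subsequence of "baadcacea"
Greedy scan:
  Position 0 ('b'): no match needed
  Position 1 ('a'): no match needed
  Position 2 ('a'): no match needed
  Position 3 ('d'): matches sub[0] = 'd'
  Position 4 ('c'): matches sub[1] = 'c'
  Position 5 ('a'): no match needed
  Position 6 ('c'): no match needed
  Position 7 ('e'): no match needed
  Position 8 ('a'): no match needed
All 2 characters matched => is a subsequence

1


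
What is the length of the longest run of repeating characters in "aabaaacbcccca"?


Input: "aabaaacbcccca"
Scanning for longest run:
  Position 1 ('a'): continues run of 'a', length=2
  Position 2 ('b'): new char, reset run to 1
  Position 3 ('a'): new char, reset run to 1
  Position 4 ('a'): continues run of 'a', length=2
  Position 5 ('a'): continues run of 'a', length=3
  Position 6 ('c'): new char, reset run to 1
  Position 7 ('b'): new char, reset run to 1
  Position 8 ('c'): new char, reset run to 1
  Position 9 ('c'): continues run of 'c', length=2
  Position 10 ('c'): continues run of 'c', length=3
  Position 11 ('c'): continues run of 'c', length=4
  Position 12 ('a'): new char, reset run to 1
Longest run: 'c' with length 4

4


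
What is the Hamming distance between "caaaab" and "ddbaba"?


Comparing "caaaab" and "ddbaba" position by position:
  Position 0: 'c' vs 'd' => differ
  Position 1: 'a' vs 'd' => differ
  Position 2: 'a' vs 'b' => differ
  Position 3: 'a' vs 'a' => same
  Position 4: 'a' vs 'b' => differ
  Position 5: 'b' vs 'a' => differ
Total differences (Hamming distance): 5

5


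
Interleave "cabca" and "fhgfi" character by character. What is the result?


Interleaving "cabca" and "fhgfi":
  Position 0: 'c' from first, 'f' from second => "cf"
  Position 1: 'a' from first, 'h' from second => "ah"
  Position 2: 'b' from first, 'g' from second => "bg"
  Position 3: 'c' from first, 'f' from second => "cf"
  Position 4: 'a' from first, 'i' from second => "ai"
Result: cfahbgcfai

cfahbgcfai


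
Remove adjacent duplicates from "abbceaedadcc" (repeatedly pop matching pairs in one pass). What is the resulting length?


Input: abbceaedadcc
Stack-based adjacent duplicate removal:
  Read 'a': push. Stack: a
  Read 'b': push. Stack: ab
  Read 'b': matches stack top 'b' => pop. Stack: a
  Read 'c': push. Stack: ac
  Read 'e': push. Stack: ace
  Read 'a': push. Stack: acea
  Read 'e': push. Stack: aceae
  Read 'd': push. Stack: aceaed
  Read 'a': push. Stack: aceaeda
  Read 'd': push. Stack: aceaedad
  Read 'c': push. Stack: aceaedadc
  Read 'c': matches stack top 'c' => pop. Stack: aceaedad
Final stack: "aceaedad" (length 8)

8


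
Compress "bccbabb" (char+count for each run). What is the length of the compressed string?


Input: bccbabb
Runs:
  'b' x 1 => "b1"
  'c' x 2 => "c2"
  'b' x 1 => "b1"
  'a' x 1 => "a1"
  'b' x 2 => "b2"
Compressed: "b1c2b1a1b2"
Compressed length: 10

10


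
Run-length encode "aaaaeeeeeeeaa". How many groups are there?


Input: aaaaeeeeeeeaa
Scanning for consecutive runs:
  Group 1: 'a' x 4 (positions 0-3)
  Group 2: 'e' x 7 (positions 4-10)
  Group 3: 'a' x 2 (positions 11-12)
Total groups: 3

3


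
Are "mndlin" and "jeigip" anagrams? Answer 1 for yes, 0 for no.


Strings: "mndlin", "jeigip"
Sorted first:  dilmnn
Sorted second: egiijp
Differ at position 0: 'd' vs 'e' => not anagrams

0


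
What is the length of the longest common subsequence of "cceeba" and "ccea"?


LCS of "cceeba" and "ccea"
DP table:
           c    c    e    a
      0    0    0    0    0
  c   0    1    1    1    1
  c   0    1    2    2    2
  e   0    1    2    3    3
  e   0    1    2    3    3
  b   0    1    2    3    3
  a   0    1    2    3    4
LCS length = dp[6][4] = 4

4


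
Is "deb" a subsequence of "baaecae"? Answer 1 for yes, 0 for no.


Check if "deb" is a subsequence of "baaecae"
Greedy scan:
  Position 0 ('b'): no match needed
  Position 1 ('a'): no match needed
  Position 2 ('a'): no match needed
  Position 3 ('e'): no match needed
  Position 4 ('c'): no match needed
  Position 5 ('a'): no match needed
  Position 6 ('e'): no match needed
Only matched 0/3 characters => not a subsequence

0


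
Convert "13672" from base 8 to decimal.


Input: "13672" in base 8
Positional expansion:
  Digit '1' (value 1) x 8^4 = 4096
  Digit '3' (value 3) x 8^3 = 1536
  Digit '6' (value 6) x 8^2 = 384
  Digit '7' (value 7) x 8^1 = 56
  Digit '2' (value 2) x 8^0 = 2
Sum = 6074

6074


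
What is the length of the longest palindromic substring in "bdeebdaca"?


Input: "bdeebdaca"
Checking substrings for palindromes:
  [6:9] "aca" (len 3) => palindrome
  [2:4] "ee" (len 2) => palindrome
Longest palindromic substring: "aca" with length 3

3


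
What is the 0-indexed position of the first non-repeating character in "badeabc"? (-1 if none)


Input: badeabc
Character frequencies:
  'a': 2
  'b': 2
  'c': 1
  'd': 1
  'e': 1
Scanning left to right for freq == 1:
  Position 0 ('b'): freq=2, skip
  Position 1 ('a'): freq=2, skip
  Position 2 ('d'): unique! => answer = 2

2


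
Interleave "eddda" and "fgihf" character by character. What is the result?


Interleaving "eddda" and "fgihf":
  Position 0: 'e' from first, 'f' from second => "ef"
  Position 1: 'd' from first, 'g' from second => "dg"
  Position 2: 'd' from first, 'i' from second => "di"
  Position 3: 'd' from first, 'h' from second => "dh"
  Position 4: 'a' from first, 'f' from second => "af"
Result: efdgdidhaf

efdgdidhaf


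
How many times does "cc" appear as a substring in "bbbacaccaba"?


Searching for "cc" in "bbbacaccaba"
Scanning each position:
  Position 0: "bb" => no
  Position 1: "bb" => no
  Position 2: "ba" => no
  Position 3: "ac" => no
  Position 4: "ca" => no
  Position 5: "ac" => no
  Position 6: "cc" => MATCH
  Position 7: "ca" => no
  Position 8: "ab" => no
  Position 9: "ba" => no
Total occurrences: 1

1


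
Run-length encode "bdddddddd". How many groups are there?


Input: bdddddddd
Scanning for consecutive runs:
  Group 1: 'b' x 1 (positions 0-0)
  Group 2: 'd' x 8 (positions 1-8)
Total groups: 2

2


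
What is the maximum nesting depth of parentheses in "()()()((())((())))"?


Input: "()()()((())((())))"
Tracking depth:
  Position 0 '(': depth becomes 1
  Position 1 ')': depth becomes 0
  Position 2 '(': depth becomes 1
  Position 3 ')': depth becomes 0
  Position 4 '(': depth becomes 1
  Position 5 ')': depth becomes 0
  Position 6 '(': depth becomes 1
  Position 7 '(': depth becomes 2
  Position 8 '(': depth becomes 3
  Position 9 ')': depth becomes 2
  Position 10 ')': depth becomes 1
  Position 11 '(': depth becomes 2
  Position 12 '(': depth becomes 3
  Position 13 '(': depth becomes 4
  Position 14 ')': depth becomes 3
  Position 15 ')': depth becomes 2
  Position 16 ')': depth becomes 1
  Position 17 ')': depth becomes 0
Maximum depth reached: 4

4


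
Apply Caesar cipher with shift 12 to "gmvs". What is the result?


Caesar cipher: shift "gmvs" by 12
  'g' (pos 6) + 12 = pos 18 = 's'
  'm' (pos 12) + 12 = pos 24 = 'y'
  'v' (pos 21) + 12 = pos 7 = 'h'
  's' (pos 18) + 12 = pos 4 = 'e'
Result: syhe

syhe


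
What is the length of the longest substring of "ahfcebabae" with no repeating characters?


Input: "ahfcebabae"
Sliding window (track last position of each char):
  Position 0 ('a'): window [0,0] length 1 -- new best
  Position 1 ('h'): window [0,1] length 2 -- new best
  Position 2 ('f'): window [0,2] length 3 -- new best
  Position 3 ('c'): window [0,3] length 4 -- new best
  Position 4 ('e'): window [0,4] length 5 -- new best
  Position 5 ('b'): window [0,5] length 6 -- new best
  Position 6 ('a'): repeat (last at 0), move window start to 1
  Position 6 ('a'): window [1,6] length 6
  Position 7 ('b'): repeat (last at 5), move window start to 6
  Position 7 ('b'): window [6,7] length 2
  Position 8 ('a'): repeat (last at 6), move window start to 7
  Position 8 ('a'): window [7,8] length 2
  Position 9 ('e'): window [7,9] length 3
Longest substring with no repeats: "ahfceb" with length 6

6


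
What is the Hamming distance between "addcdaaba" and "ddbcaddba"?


Comparing "addcdaaba" and "ddbcaddba" position by position:
  Position 0: 'a' vs 'd' => differ
  Position 1: 'd' vs 'd' => same
  Position 2: 'd' vs 'b' => differ
  Position 3: 'c' vs 'c' => same
  Position 4: 'd' vs 'a' => differ
  Position 5: 'a' vs 'd' => differ
  Position 6: 'a' vs 'd' => differ
  Position 7: 'b' vs 'b' => same
  Position 8: 'a' vs 'a' => same
Total differences (Hamming distance): 5

5


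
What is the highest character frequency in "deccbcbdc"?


Input: deccbcbdc
Character counts:
  'b': 2
  'c': 4
  'd': 2
  'e': 1
Maximum frequency: 4

4


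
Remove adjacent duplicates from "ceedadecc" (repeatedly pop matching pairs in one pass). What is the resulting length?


Input: ceedadecc
Stack-based adjacent duplicate removal:
  Read 'c': push. Stack: c
  Read 'e': push. Stack: ce
  Read 'e': matches stack top 'e' => pop. Stack: c
  Read 'd': push. Stack: cd
  Read 'a': push. Stack: cda
  Read 'd': push. Stack: cdad
  Read 'e': push. Stack: cdade
  Read 'c': push. Stack: cdadec
  Read 'c': matches stack top 'c' => pop. Stack: cdade
Final stack: "cdade" (length 5)

5


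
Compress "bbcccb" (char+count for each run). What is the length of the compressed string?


Input: bbcccb
Runs:
  'b' x 2 => "b2"
  'c' x 3 => "c3"
  'b' x 1 => "b1"
Compressed: "b2c3b1"
Compressed length: 6

6


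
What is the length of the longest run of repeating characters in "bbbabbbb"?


Input: "bbbabbbb"
Scanning for longest run:
  Position 1 ('b'): continues run of 'b', length=2
  Position 2 ('b'): continues run of 'b', length=3
  Position 3 ('a'): new char, reset run to 1
  Position 4 ('b'): new char, reset run to 1
  Position 5 ('b'): continues run of 'b', length=2
  Position 6 ('b'): continues run of 'b', length=3
  Position 7 ('b'): continues run of 'b', length=4
Longest run: 'b' with length 4

4


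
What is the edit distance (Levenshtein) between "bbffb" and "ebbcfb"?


Computing edit distance: "bbffb" -> "ebbcfb"
DP table:
           e    b    b    c    f    b
      0    1    2    3    4    5    6
  b   1    1    1    2    3    4    5
  b   2    2    1    1    2    3    4
  f   3    3    2    2    2    2    3
  f   4    4    3    3    3    2    3
  b   5    5    4    3    4    3    2
Edit distance = dp[5][6] = 2

2


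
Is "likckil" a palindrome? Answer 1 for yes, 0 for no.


Input: likckil
Reversed: likckil
  Compare pos 0 ('l') with pos 6 ('l'): match
  Compare pos 1 ('i') with pos 5 ('i'): match
  Compare pos 2 ('k') with pos 4 ('k'): match
Result: palindrome

1


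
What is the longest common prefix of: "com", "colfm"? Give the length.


Words: com, colfm
  Position 0: all 'c' => match
  Position 1: all 'o' => match
  Position 2: ('m', 'l') => mismatch, stop
LCP = "co" (length 2)

2


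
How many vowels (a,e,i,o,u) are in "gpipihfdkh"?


Input: gpipihfdkh
Checking each character:
  'g' at position 0: consonant
  'p' at position 1: consonant
  'i' at position 2: vowel (running total: 1)
  'p' at position 3: consonant
  'i' at position 4: vowel (running total: 2)
  'h' at position 5: consonant
  'f' at position 6: consonant
  'd' at position 7: consonant
  'k' at position 8: consonant
  'h' at position 9: consonant
Total vowels: 2

2


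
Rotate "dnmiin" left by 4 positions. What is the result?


Input: "dnmiin", rotate left by 4
First 4 characters: "dnmi"
Remaining characters: "in"
Concatenate remaining + first: "in" + "dnmi" = "indnmi"

indnmi


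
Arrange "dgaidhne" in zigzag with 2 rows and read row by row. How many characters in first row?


Zigzag "dgaidhne" into 2 rows:
Placing characters:
  'd' => row 0
  'g' => row 1
  'a' => row 0
  'i' => row 1
  'd' => row 0
  'h' => row 1
  'n' => row 0
  'e' => row 1
Rows:
  Row 0: "dadn"
  Row 1: "gihe"
First row length: 4

4


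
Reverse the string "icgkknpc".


Input: icgkknpc
Reading characters right to left:
  Position 7: 'c'
  Position 6: 'p'
  Position 5: 'n'
  Position 4: 'k'
  Position 3: 'k'
  Position 2: 'g'
  Position 1: 'c'
  Position 0: 'i'
Reversed: cpnkkgci

cpnkkgci


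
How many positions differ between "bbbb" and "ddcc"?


Comparing "bbbb" and "ddcc" position by position:
  Position 0: 'b' vs 'd' => DIFFER
  Position 1: 'b' vs 'd' => DIFFER
  Position 2: 'b' vs 'c' => DIFFER
  Position 3: 'b' vs 'c' => DIFFER
Positions that differ: 4

4


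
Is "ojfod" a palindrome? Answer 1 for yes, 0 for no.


Input: ojfod
Reversed: dofjo
  Compare pos 0 ('o') with pos 4 ('d'): MISMATCH
  Compare pos 1 ('j') with pos 3 ('o'): MISMATCH
Result: not a palindrome

0


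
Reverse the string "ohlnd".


Input: ohlnd
Reading characters right to left:
  Position 4: 'd'
  Position 3: 'n'
  Position 2: 'l'
  Position 1: 'h'
  Position 0: 'o'
Reversed: dnlho

dnlho


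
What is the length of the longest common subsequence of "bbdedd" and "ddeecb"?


LCS of "bbdedd" and "ddeecb"
DP table:
           d    d    e    e    c    b
      0    0    0    0    0    0    0
  b   0    0    0    0    0    0    1
  b   0    0    0    0    0    0    1
  d   0    1    1    1    1    1    1
  e   0    1    1    2    2    2    2
  d   0    1    2    2    2    2    2
  d   0    1    2    2    2    2    2
LCS length = dp[6][6] = 2

2


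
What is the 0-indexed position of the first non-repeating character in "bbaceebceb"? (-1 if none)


Input: bbaceebceb
Character frequencies:
  'a': 1
  'b': 4
  'c': 2
  'e': 3
Scanning left to right for freq == 1:
  Position 0 ('b'): freq=4, skip
  Position 1 ('b'): freq=4, skip
  Position 2 ('a'): unique! => answer = 2

2


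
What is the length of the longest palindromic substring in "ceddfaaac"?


Input: "ceddfaaac"
Checking substrings for palindromes:
  [5:8] "aaa" (len 3) => palindrome
  [2:4] "dd" (len 2) => palindrome
  [5:7] "aa" (len 2) => palindrome
  [6:8] "aa" (len 2) => palindrome
Longest palindromic substring: "aaa" with length 3

3


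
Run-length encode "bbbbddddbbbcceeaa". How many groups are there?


Input: bbbbddddbbbcceeaa
Scanning for consecutive runs:
  Group 1: 'b' x 4 (positions 0-3)
  Group 2: 'd' x 4 (positions 4-7)
  Group 3: 'b' x 3 (positions 8-10)
  Group 4: 'c' x 2 (positions 11-12)
  Group 5: 'e' x 2 (positions 13-14)
  Group 6: 'a' x 2 (positions 15-16)
Total groups: 6

6


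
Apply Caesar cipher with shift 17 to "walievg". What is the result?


Caesar cipher: shift "walievg" by 17
  'w' (pos 22) + 17 = pos 13 = 'n'
  'a' (pos 0) + 17 = pos 17 = 'r'
  'l' (pos 11) + 17 = pos 2 = 'c'
  'i' (pos 8) + 17 = pos 25 = 'z'
  'e' (pos 4) + 17 = pos 21 = 'v'
  'v' (pos 21) + 17 = pos 12 = 'm'
  'g' (pos 6) + 17 = pos 23 = 'x'
Result: nrczvmx

nrczvmx


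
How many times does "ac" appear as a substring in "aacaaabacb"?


Searching for "ac" in "aacaaabacb"
Scanning each position:
  Position 0: "aa" => no
  Position 1: "ac" => MATCH
  Position 2: "ca" => no
  Position 3: "aa" => no
  Position 4: "aa" => no
  Position 5: "ab" => no
  Position 6: "ba" => no
  Position 7: "ac" => MATCH
  Position 8: "cb" => no
Total occurrences: 2

2


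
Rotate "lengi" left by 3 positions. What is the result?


Input: "lengi", rotate left by 3
First 3 characters: "len"
Remaining characters: "gi"
Concatenate remaining + first: "gi" + "len" = "gilen"

gilen


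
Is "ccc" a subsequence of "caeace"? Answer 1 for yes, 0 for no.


Check if "ccc" is a subsequence of "caeace"
Greedy scan:
  Position 0 ('c'): matches sub[0] = 'c'
  Position 1 ('a'): no match needed
  Position 2 ('e'): no match needed
  Position 3 ('a'): no match needed
  Position 4 ('c'): matches sub[1] = 'c'
  Position 5 ('e'): no match needed
Only matched 2/3 characters => not a subsequence

0


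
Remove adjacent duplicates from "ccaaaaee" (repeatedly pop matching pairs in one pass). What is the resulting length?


Input: ccaaaaee
Stack-based adjacent duplicate removal:
  Read 'c': push. Stack: c
  Read 'c': matches stack top 'c' => pop. Stack: (empty)
  Read 'a': push. Stack: a
  Read 'a': matches stack top 'a' => pop. Stack: (empty)
  Read 'a': push. Stack: a
  Read 'a': matches stack top 'a' => pop. Stack: (empty)
  Read 'e': push. Stack: e
  Read 'e': matches stack top 'e' => pop. Stack: (empty)
Final stack: "" (length 0)

0


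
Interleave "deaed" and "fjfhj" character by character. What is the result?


Interleaving "deaed" and "fjfhj":
  Position 0: 'd' from first, 'f' from second => "df"
  Position 1: 'e' from first, 'j' from second => "ej"
  Position 2: 'a' from first, 'f' from second => "af"
  Position 3: 'e' from first, 'h' from second => "eh"
  Position 4: 'd' from first, 'j' from second => "dj"
Result: dfejafehdj

dfejafehdj


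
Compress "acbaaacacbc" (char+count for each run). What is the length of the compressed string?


Input: acbaaacacbc
Runs:
  'a' x 1 => "a1"
  'c' x 1 => "c1"
  'b' x 1 => "b1"
  'a' x 3 => "a3"
  'c' x 1 => "c1"
  'a' x 1 => "a1"
  'c' x 1 => "c1"
  'b' x 1 => "b1"
  'c' x 1 => "c1"
Compressed: "a1c1b1a3c1a1c1b1c1"
Compressed length: 18

18


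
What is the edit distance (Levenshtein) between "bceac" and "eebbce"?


Computing edit distance: "bceac" -> "eebbce"
DP table:
           e    e    b    b    c    e
      0    1    2    3    4    5    6
  b   1    1    2    2    3    4    5
  c   2    2    2    3    3    3    4
  e   3    2    2    3    4    4    3
  a   4    3    3    3    4    5    4
  c   5    4    4    4    4    4    5
Edit distance = dp[5][6] = 5

5


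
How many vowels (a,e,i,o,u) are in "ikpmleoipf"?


Input: ikpmleoipf
Checking each character:
  'i' at position 0: vowel (running total: 1)
  'k' at position 1: consonant
  'p' at position 2: consonant
  'm' at position 3: consonant
  'l' at position 4: consonant
  'e' at position 5: vowel (running total: 2)
  'o' at position 6: vowel (running total: 3)
  'i' at position 7: vowel (running total: 4)
  'p' at position 8: consonant
  'f' at position 9: consonant
Total vowels: 4

4


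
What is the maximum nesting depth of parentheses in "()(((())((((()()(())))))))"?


Input: "()(((())((((()()(())))))))"
Tracking depth:
  Position 0 '(': depth becomes 1
  Position 1 ')': depth becomes 0
  Position 2 '(': depth becomes 1
  Position 3 '(': depth becomes 2
  Position 4 '(': depth becomes 3
  Position 5 '(': depth becomes 4
  Position 6 ')': depth becomes 3
  Position 7 ')': depth becomes 2
  Position 8 '(': depth becomes 3
  Position 9 '(': depth becomes 4
  Position 10 '(': depth becomes 5
  Position 11 '(': depth becomes 6
  Position 12 '(': depth becomes 7
  Position 13 ')': depth becomes 6
  Position 14 '(': depth becomes 7
  Position 15 ')': depth becomes 6
  Position 16 '(': depth becomes 7
  Position 17 '(': depth becomes 8
  Position 18 ')': depth becomes 7
  Position 19 ')': depth becomes 6
  Position 20 ')': depth becomes 5
  Position 21 ')': depth becomes 4
  Position 22 ')': depth becomes 3
  Position 23 ')': depth becomes 2
  Position 24 ')': depth becomes 1
  Position 25 ')': depth becomes 0
Maximum depth reached: 8

8


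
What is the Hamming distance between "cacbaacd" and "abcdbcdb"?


Comparing "cacbaacd" and "abcdbcdb" position by position:
  Position 0: 'c' vs 'a' => differ
  Position 1: 'a' vs 'b' => differ
  Position 2: 'c' vs 'c' => same
  Position 3: 'b' vs 'd' => differ
  Position 4: 'a' vs 'b' => differ
  Position 5: 'a' vs 'c' => differ
  Position 6: 'c' vs 'd' => differ
  Position 7: 'd' vs 'b' => differ
Total differences (Hamming distance): 7

7


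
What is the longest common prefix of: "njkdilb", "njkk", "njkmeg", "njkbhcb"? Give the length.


Words: njkdilb, njkk, njkmeg, njkbhcb
  Position 0: all 'n' => match
  Position 1: all 'j' => match
  Position 2: all 'k' => match
  Position 3: ('d', 'k', 'm', 'b') => mismatch, stop
LCP = "njk" (length 3)

3


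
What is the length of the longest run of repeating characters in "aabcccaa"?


Input: "aabcccaa"
Scanning for longest run:
  Position 1 ('a'): continues run of 'a', length=2
  Position 2 ('b'): new char, reset run to 1
  Position 3 ('c'): new char, reset run to 1
  Position 4 ('c'): continues run of 'c', length=2
  Position 5 ('c'): continues run of 'c', length=3
  Position 6 ('a'): new char, reset run to 1
  Position 7 ('a'): continues run of 'a', length=2
Longest run: 'c' with length 3

3


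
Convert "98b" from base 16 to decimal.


Input: "98b" in base 16
Positional expansion:
  Digit '9' (value 9) x 16^2 = 2304
  Digit '8' (value 8) x 16^1 = 128
  Digit 'b' (value 11) x 16^0 = 11
Sum = 2443

2443


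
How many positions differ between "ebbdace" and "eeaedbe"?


Comparing "ebbdace" and "eeaedbe" position by position:
  Position 0: 'e' vs 'e' => same
  Position 1: 'b' vs 'e' => DIFFER
  Position 2: 'b' vs 'a' => DIFFER
  Position 3: 'd' vs 'e' => DIFFER
  Position 4: 'a' vs 'd' => DIFFER
  Position 5: 'c' vs 'b' => DIFFER
  Position 6: 'e' vs 'e' => same
Positions that differ: 5

5


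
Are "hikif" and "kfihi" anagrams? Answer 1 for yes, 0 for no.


Strings: "hikif", "kfihi"
Sorted first:  fhiik
Sorted second: fhiik
Sorted forms match => anagrams

1


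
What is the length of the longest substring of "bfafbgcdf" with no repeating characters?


Input: "bfafbgcdf"
Sliding window (track last position of each char):
  Position 0 ('b'): window [0,0] length 1 -- new best
  Position 1 ('f'): window [0,1] length 2 -- new best
  Position 2 ('a'): window [0,2] length 3 -- new best
  Position 3 ('f'): repeat (last at 1), move window start to 2
  Position 3 ('f'): window [2,3] length 2
  Position 4 ('b'): window [2,4] length 3
  Position 5 ('g'): window [2,5] length 4 -- new best
  Position 6 ('c'): window [2,6] length 5 -- new best
  Position 7 ('d'): window [2,7] length 6 -- new best
  Position 8 ('f'): repeat (last at 3), move window start to 4
  Position 8 ('f'): window [4,8] length 5
Longest substring with no repeats: "afbgcd" with length 6

6


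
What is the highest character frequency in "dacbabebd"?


Input: dacbabebd
Character counts:
  'a': 2
  'b': 3
  'c': 1
  'd': 2
  'e': 1
Maximum frequency: 3

3


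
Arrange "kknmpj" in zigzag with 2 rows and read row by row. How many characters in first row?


Zigzag "kknmpj" into 2 rows:
Placing characters:
  'k' => row 0
  'k' => row 1
  'n' => row 0
  'm' => row 1
  'p' => row 0
  'j' => row 1
Rows:
  Row 0: "knp"
  Row 1: "kmj"
First row length: 3

3


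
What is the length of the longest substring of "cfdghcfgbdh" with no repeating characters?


Input: "cfdghcfgbdh"
Sliding window (track last position of each char):
  Position 0 ('c'): window [0,0] length 1 -- new best
  Position 1 ('f'): window [0,1] length 2 -- new best
  Position 2 ('d'): window [0,2] length 3 -- new best
  Position 3 ('g'): window [0,3] length 4 -- new best
  Position 4 ('h'): window [0,4] length 5 -- new best
  Position 5 ('c'): repeat (last at 0), move window start to 1
  Position 5 ('c'): window [1,5] length 5
  Position 6 ('f'): repeat (last at 1), move window start to 2
  Position 6 ('f'): window [2,6] length 5
  Position 7 ('g'): repeat (last at 3), move window start to 4
  Position 7 ('g'): window [4,7] length 4
  Position 8 ('b'): window [4,8] length 5
  Position 9 ('d'): window [4,9] length 6 -- new best
  Position 10 ('h'): repeat (last at 4), move window start to 5
  Position 10 ('h'): window [5,10] length 6
Longest substring with no repeats: "hcfgbd" with length 6

6


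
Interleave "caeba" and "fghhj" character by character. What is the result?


Interleaving "caeba" and "fghhj":
  Position 0: 'c' from first, 'f' from second => "cf"
  Position 1: 'a' from first, 'g' from second => "ag"
  Position 2: 'e' from first, 'h' from second => "eh"
  Position 3: 'b' from first, 'h' from second => "bh"
  Position 4: 'a' from first, 'j' from second => "aj"
Result: cfagehbhaj

cfagehbhaj


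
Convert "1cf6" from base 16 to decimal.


Input: "1cf6" in base 16
Positional expansion:
  Digit '1' (value 1) x 16^3 = 4096
  Digit 'c' (value 12) x 16^2 = 3072
  Digit 'f' (value 15) x 16^1 = 240
  Digit '6' (value 6) x 16^0 = 6
Sum = 7414

7414


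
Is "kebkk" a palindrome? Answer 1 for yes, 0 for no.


Input: kebkk
Reversed: kkbek
  Compare pos 0 ('k') with pos 4 ('k'): match
  Compare pos 1 ('e') with pos 3 ('k'): MISMATCH
Result: not a palindrome

0


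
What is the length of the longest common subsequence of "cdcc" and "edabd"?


LCS of "cdcc" and "edabd"
DP table:
           e    d    a    b    d
      0    0    0    0    0    0
  c   0    0    0    0    0    0
  d   0    0    1    1    1    1
  c   0    0    1    1    1    1
  c   0    0    1    1    1    1
LCS length = dp[4][5] = 1

1


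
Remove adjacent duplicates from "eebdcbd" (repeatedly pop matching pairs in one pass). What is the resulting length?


Input: eebdcbd
Stack-based adjacent duplicate removal:
  Read 'e': push. Stack: e
  Read 'e': matches stack top 'e' => pop. Stack: (empty)
  Read 'b': push. Stack: b
  Read 'd': push. Stack: bd
  Read 'c': push. Stack: bdc
  Read 'b': push. Stack: bdcb
  Read 'd': push. Stack: bdcbd
Final stack: "bdcbd" (length 5)

5


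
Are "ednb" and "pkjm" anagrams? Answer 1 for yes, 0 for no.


Strings: "ednb", "pkjm"
Sorted first:  bden
Sorted second: jkmp
Differ at position 0: 'b' vs 'j' => not anagrams

0


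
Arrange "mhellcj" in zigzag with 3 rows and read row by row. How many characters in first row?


Zigzag "mhellcj" into 3 rows:
Placing characters:
  'm' => row 0
  'h' => row 1
  'e' => row 2
  'l' => row 1
  'l' => row 0
  'c' => row 1
  'j' => row 2
Rows:
  Row 0: "ml"
  Row 1: "hlc"
  Row 2: "ej"
First row length: 2

2


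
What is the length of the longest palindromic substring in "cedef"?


Input: "cedef"
Checking substrings for palindromes:
  [1:4] "ede" (len 3) => palindrome
Longest palindromic substring: "ede" with length 3

3


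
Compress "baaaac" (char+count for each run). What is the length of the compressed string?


Input: baaaac
Runs:
  'b' x 1 => "b1"
  'a' x 4 => "a4"
  'c' x 1 => "c1"
Compressed: "b1a4c1"
Compressed length: 6

6


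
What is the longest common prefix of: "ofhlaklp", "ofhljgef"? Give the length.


Words: ofhlaklp, ofhljgef
  Position 0: all 'o' => match
  Position 1: all 'f' => match
  Position 2: all 'h' => match
  Position 3: all 'l' => match
  Position 4: ('a', 'j') => mismatch, stop
LCP = "ofhl" (length 4)

4


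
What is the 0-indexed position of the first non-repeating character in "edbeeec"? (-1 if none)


Input: edbeeec
Character frequencies:
  'b': 1
  'c': 1
  'd': 1
  'e': 4
Scanning left to right for freq == 1:
  Position 0 ('e'): freq=4, skip
  Position 1 ('d'): unique! => answer = 1

1


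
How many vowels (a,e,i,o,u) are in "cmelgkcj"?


Input: cmelgkcj
Checking each character:
  'c' at position 0: consonant
  'm' at position 1: consonant
  'e' at position 2: vowel (running total: 1)
  'l' at position 3: consonant
  'g' at position 4: consonant
  'k' at position 5: consonant
  'c' at position 6: consonant
  'j' at position 7: consonant
Total vowels: 1

1


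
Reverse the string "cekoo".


Input: cekoo
Reading characters right to left:
  Position 4: 'o'
  Position 3: 'o'
  Position 2: 'k'
  Position 1: 'e'
  Position 0: 'c'
Reversed: ookec

ookec


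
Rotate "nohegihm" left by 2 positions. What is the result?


Input: "nohegihm", rotate left by 2
First 2 characters: "no"
Remaining characters: "hegihm"
Concatenate remaining + first: "hegihm" + "no" = "hegihmno"

hegihmno


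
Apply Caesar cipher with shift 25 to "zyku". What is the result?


Caesar cipher: shift "zyku" by 25
  'z' (pos 25) + 25 = pos 24 = 'y'
  'y' (pos 24) + 25 = pos 23 = 'x'
  'k' (pos 10) + 25 = pos 9 = 'j'
  'u' (pos 20) + 25 = pos 19 = 't'
Result: yxjt

yxjt


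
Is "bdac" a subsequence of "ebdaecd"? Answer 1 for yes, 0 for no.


Check if "bdac" is a subsequence of "ebdaecd"
Greedy scan:
  Position 0 ('e'): no match needed
  Position 1 ('b'): matches sub[0] = 'b'
  Position 2 ('d'): matches sub[1] = 'd'
  Position 3 ('a'): matches sub[2] = 'a'
  Position 4 ('e'): no match needed
  Position 5 ('c'): matches sub[3] = 'c'
  Position 6 ('d'): no match needed
All 4 characters matched => is a subsequence

1


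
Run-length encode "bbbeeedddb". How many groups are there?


Input: bbbeeedddb
Scanning for consecutive runs:
  Group 1: 'b' x 3 (positions 0-2)
  Group 2: 'e' x 3 (positions 3-5)
  Group 3: 'd' x 3 (positions 6-8)
  Group 4: 'b' x 1 (positions 9-9)
Total groups: 4

4


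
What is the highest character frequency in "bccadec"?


Input: bccadec
Character counts:
  'a': 1
  'b': 1
  'c': 3
  'd': 1
  'e': 1
Maximum frequency: 3

3


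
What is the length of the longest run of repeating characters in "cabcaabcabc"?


Input: "cabcaabcabc"
Scanning for longest run:
  Position 1 ('a'): new char, reset run to 1
  Position 2 ('b'): new char, reset run to 1
  Position 3 ('c'): new char, reset run to 1
  Position 4 ('a'): new char, reset run to 1
  Position 5 ('a'): continues run of 'a', length=2
  Position 6 ('b'): new char, reset run to 1
  Position 7 ('c'): new char, reset run to 1
  Position 8 ('a'): new char, reset run to 1
  Position 9 ('b'): new char, reset run to 1
  Position 10 ('c'): new char, reset run to 1
Longest run: 'a' with length 2

2


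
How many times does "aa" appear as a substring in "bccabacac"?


Searching for "aa" in "bccabacac"
Scanning each position:
  Position 0: "bc" => no
  Position 1: "cc" => no
  Position 2: "ca" => no
  Position 3: "ab" => no
  Position 4: "ba" => no
  Position 5: "ac" => no
  Position 6: "ca" => no
  Position 7: "ac" => no
Total occurrences: 0

0


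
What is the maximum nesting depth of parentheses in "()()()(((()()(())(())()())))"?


Input: "()()()(((()()(())(())()())))"
Tracking depth:
  Position 0 '(': depth becomes 1
  Position 1 ')': depth becomes 0
  Position 2 '(': depth becomes 1
  Position 3 ')': depth becomes 0
  Position 4 '(': depth becomes 1
  Position 5 ')': depth becomes 0
  Position 6 '(': depth becomes 1
  Position 7 '(': depth becomes 2
  Position 8 '(': depth becomes 3
  Position 9 '(': depth becomes 4
  Position 10 ')': depth becomes 3
  Position 11 '(': depth becomes 4
  Position 12 ')': depth becomes 3
  Position 13 '(': depth becomes 4
  Position 14 '(': depth becomes 5
  Position 15 ')': depth becomes 4
  Position 16 ')': depth becomes 3
  Position 17 '(': depth becomes 4
  Position 18 '(': depth becomes 5
  Position 19 ')': depth becomes 4
  Position 20 ')': depth becomes 3
  Position 21 '(': depth becomes 4
  Position 22 ')': depth becomes 3
  Position 23 '(': depth becomes 4
  Position 24 ')': depth becomes 3
  Position 25 ')': depth becomes 2
  Position 26 ')': depth becomes 1
  Position 27 ')': depth becomes 0
Maximum depth reached: 5

5
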